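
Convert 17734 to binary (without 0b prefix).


17734 = 100010101000110 in binary

100010101000110


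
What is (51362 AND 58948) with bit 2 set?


Step 1: 51362 & 58948 = 49152
Step 2: 49152 | (1 << 2) = 49152 | 4 = 49156

49156


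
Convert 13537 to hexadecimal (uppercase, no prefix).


13537 = 34E1 hex

34E1


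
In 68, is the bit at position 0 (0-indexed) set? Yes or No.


0b1000100, bit 0 = 0. No

No


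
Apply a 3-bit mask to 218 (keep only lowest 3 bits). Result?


218 & 7 = 2

2


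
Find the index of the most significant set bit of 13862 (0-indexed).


0b11011000100110. Highest set bit at position 13

13


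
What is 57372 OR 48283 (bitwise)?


0b1110000000011100 | 0b1011110010011011 = 0b1111110010011111 = 64671

64671


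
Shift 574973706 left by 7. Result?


0b100010010001010110011100001010 << 7 = 0b1000100100010101100111000010100000000 = 73596634368

73596634368


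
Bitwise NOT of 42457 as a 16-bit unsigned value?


~0b1010010111011001 = 0b101101000100110 = 23078 (16-bit unsigned)

23078


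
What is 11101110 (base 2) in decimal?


11101110 in decimal = 238

238


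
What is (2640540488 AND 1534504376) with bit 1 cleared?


Step 1: 2640540488 & 1534504376 = 425861384
Step 2: 425861384 & ~(1 << 1) = 425861384

425861384


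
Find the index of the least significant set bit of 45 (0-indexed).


0b101101. Lowest set bit at position 0

0


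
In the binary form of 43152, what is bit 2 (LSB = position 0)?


0b1010100010010000, position 2 = 0

0


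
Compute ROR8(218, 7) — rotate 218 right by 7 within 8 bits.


Rotate 0b11011010 right by 7 (8-bit) = 0b10110101 = 181

181


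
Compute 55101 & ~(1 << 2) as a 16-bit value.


55101 & ~(1 << 2) = 55097

55097


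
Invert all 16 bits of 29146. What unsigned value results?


29146 ^ 65535 = 36389

36389


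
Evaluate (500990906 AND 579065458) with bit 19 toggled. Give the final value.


Step 1: 500990906 & 579065458 = 8421938
Step 2: 8421938 ^ (1 << 19) = 8421938 ^ 524288 = 8946226

8946226


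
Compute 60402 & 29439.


0b1110101111110010 & 0b111001011111111 = 0b110001011110010 = 25330

25330


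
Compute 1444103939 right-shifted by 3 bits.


0b1010110000100110100011100000011 >> 3 = 0b1010110000100110100011100000 = 180512992

180512992


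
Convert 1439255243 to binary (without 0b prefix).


1439255243 = 1010101110010010100101011001011 in binary

1010101110010010100101011001011


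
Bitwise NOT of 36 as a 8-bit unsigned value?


~0b100100 = 0b11011011 = 219 (8-bit unsigned)

219


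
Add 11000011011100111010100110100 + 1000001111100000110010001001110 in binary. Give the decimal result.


11000011011100111010100110100 + 1000001111100000110010001001110 = 1011010010111101101100110000010 = 1516165506

1516165506


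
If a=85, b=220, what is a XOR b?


85 ^ 220 = 137

137


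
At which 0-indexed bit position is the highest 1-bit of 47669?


0b1011101000110101. Highest set bit at position 15

15


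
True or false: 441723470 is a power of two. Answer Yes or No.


0b11010010101000010101001001110. Multiple bits set => No

No


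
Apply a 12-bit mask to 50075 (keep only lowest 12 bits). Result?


50075 & 4095 = 923

923


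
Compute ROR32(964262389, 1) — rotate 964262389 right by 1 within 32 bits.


Rotate 0b111001011110010111100111110101 right by 1 (32-bit) = 0b10011100101111001011110011111010 = 2629614842

2629614842


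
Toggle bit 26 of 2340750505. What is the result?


2340750505 ^ (1 << 26) = 2340750505 ^ 67108864 = 2407859369

2407859369


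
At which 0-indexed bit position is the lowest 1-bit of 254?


0b11111110. Lowest set bit at position 1

1


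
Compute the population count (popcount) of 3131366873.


0b10111010101001001101110111011001 has 19 set bits

19


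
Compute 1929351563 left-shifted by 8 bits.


0b1110010111111111001000110001011 << 8 = 0b111001011111111100100011000101100000000 = 493914000128

493914000128


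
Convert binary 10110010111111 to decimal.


10110010111111 in decimal = 11455

11455


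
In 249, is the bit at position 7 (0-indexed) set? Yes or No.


0b11111001, bit 7 = 1. Yes

Yes


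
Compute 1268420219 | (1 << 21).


1268420219 | (1 << 21) = 1268420219 | 2097152 = 1270517371

1270517371


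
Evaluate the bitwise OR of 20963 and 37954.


0b101000111100011 | 0b1001010001000010 = 0b1101010111100011 = 54755

54755


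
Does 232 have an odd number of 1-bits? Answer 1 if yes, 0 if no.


0b11101000 has 4 ones => parity 0

0


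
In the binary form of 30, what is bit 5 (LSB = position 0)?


0b11110, position 5 = 0

0


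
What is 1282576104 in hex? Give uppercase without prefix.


1282576104 = 4C728EE8 hex

4C728EE8


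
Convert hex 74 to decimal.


74 hex = 116 decimal

116


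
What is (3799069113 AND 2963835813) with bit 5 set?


Step 1: 3799069113 & 2963835813 = 2686452129
Step 2: 2686452129 | (1 << 5) = 2686452129 | 32 = 2686452129

2686452129


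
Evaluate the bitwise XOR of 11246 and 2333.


0b10101111101110 ^ 0b100100011101 = 0b10001011110011 = 8947

8947


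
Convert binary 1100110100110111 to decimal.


1100110100110111 in decimal = 52535

52535


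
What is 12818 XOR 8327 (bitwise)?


0b11001000010010 ^ 0b10000010000111 = 0b1001010010101 = 4757

4757


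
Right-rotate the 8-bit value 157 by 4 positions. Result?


Rotate 0b10011101 right by 4 (8-bit) = 0b11011001 = 217

217


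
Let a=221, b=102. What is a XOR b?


221 ^ 102 = 187

187


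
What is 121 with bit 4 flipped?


121 ^ (1 << 4) = 121 ^ 16 = 105

105


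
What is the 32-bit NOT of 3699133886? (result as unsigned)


~0b11011100011111000100110110111110 = 0b100011100000111011001001000001 = 595833409 (32-bit unsigned)

595833409


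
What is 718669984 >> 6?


0b101010110101100000100010100000 >> 6 = 0b101010110101100000100010 = 11229218

11229218


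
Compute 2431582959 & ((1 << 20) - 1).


2431582959 & 1048575 = 983791

983791


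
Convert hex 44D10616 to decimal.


44D10616 hex = 1154549270 decimal

1154549270


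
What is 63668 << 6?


0b1111100010110100 << 6 = 0b1111100010110100000000 = 4074752

4074752


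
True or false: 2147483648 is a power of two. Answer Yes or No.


0b10000000000000000000000000000000. Only one bit set => Yes

Yes


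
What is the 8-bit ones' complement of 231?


231 ^ 255 = 24

24


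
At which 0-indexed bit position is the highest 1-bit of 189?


0b10111101. Highest set bit at position 7

7


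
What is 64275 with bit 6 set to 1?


64275 | (1 << 6) = 64275 | 64 = 64339

64339


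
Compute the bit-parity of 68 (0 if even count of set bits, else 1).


0b1000100 has 2 ones => parity 0

0


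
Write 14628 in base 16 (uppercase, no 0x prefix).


14628 = 3924 hex

3924


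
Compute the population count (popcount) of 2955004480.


0b10110000001000011100101001000000 has 10 set bits

10


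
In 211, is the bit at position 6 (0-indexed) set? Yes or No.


0b11010011, bit 6 = 1. Yes

Yes


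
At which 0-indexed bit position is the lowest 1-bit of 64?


0b1000000. Lowest set bit at position 6

6


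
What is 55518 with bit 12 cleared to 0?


55518 & ~(1 << 12) = 51422

51422


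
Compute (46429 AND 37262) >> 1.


Step 1: 46429 & 37262 = 37132
Step 2: 37132 >> 1 = 18566

18566


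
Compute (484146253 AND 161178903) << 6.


Step 1: 484146253 & 161178903 = 144401413
Step 2: 144401413 << 6 = 9241690432

9241690432


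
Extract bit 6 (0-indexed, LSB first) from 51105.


0b1100011110100001, position 6 = 0

0


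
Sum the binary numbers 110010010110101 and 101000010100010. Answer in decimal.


110010010110101 + 101000010100010 = 1011010101010111 = 46423

46423


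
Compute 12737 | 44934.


0b11000111000001 | 0b1010111110000110 = 0b1011111111000111 = 49095

49095


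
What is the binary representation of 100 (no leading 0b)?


100 = 1100100 in binary

1100100


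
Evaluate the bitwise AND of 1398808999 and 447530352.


0b1010011011000000010000110100111 & 0b11010101011001100010101110000 = 0b10010001000000000000100100000 = 304087328

304087328


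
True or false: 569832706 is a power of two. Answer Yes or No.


0b100001111101101111010100000010. Multiple bits set => No

No


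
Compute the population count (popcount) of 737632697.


0b101011111101110110000110111001 has 19 set bits

19


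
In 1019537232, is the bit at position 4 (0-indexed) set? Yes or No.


0b111100110001001110011101010000, bit 4 = 1. Yes

Yes


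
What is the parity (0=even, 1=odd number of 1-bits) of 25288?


0b110001011001000 has 6 ones => parity 0

0


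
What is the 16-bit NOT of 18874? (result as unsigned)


~0b100100110111010 = 0b1011011001000101 = 46661 (16-bit unsigned)

46661


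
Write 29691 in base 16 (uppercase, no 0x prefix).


29691 = 73FB hex

73FB


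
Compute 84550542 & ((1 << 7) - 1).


84550542 & 127 = 14

14


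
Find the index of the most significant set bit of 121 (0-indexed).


0b1111001. Highest set bit at position 6

6


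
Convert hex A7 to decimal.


A7 hex = 167 decimal

167


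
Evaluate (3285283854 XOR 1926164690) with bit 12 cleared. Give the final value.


Step 1: 3285283854 ^ 1926164690 = 2971632860
Step 2: 2971632860 & ~(1 << 12) = 2971632860

2971632860


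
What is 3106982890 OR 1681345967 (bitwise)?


0b10111001001100001100101111101010 | 0b1100100001101110100110110101111 = 0b11111101001101111100111111101111 = 4248293359

4248293359


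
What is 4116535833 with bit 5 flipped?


4116535833 ^ (1 << 5) = 4116535833 ^ 32 = 4116535865

4116535865


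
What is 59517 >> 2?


0b1110100001111101 >> 2 = 0b11101000011111 = 14879

14879


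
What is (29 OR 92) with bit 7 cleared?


Step 1: 29 | 92 = 93
Step 2: 93 & ~(1 << 7) = 93

93


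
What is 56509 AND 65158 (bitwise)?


0b1101110010111101 & 0b1111111010000110 = 0b1101110010000100 = 56452

56452


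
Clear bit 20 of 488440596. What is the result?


488440596 & ~(1 << 20) = 487392020

487392020


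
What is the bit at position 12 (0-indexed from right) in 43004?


0b1010011111111100, position 12 = 0

0


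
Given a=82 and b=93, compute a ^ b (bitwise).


82 ^ 93 = 15

15


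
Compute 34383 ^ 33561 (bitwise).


0b1000011001001111 ^ 0b1000001100011001 = 0b10101010110 = 1366

1366


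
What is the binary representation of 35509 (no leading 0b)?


35509 = 1000101010110101 in binary

1000101010110101


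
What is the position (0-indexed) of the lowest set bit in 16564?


0b100000010110100. Lowest set bit at position 2

2


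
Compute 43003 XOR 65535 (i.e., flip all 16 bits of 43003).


43003 ^ 65535 = 22532

22532


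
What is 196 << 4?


0b11000100 << 4 = 0b110001000000 = 3136

3136


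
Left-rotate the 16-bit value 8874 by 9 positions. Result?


Rotate 0b10001010101010 left by 9 (16-bit) = 0b101010001000101 = 21573

21573


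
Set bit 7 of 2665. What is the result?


2665 | (1 << 7) = 2665 | 128 = 2793

2793


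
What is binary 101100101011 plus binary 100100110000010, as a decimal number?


101100101011 + 100100110000010 = 101010010101101 = 21677

21677


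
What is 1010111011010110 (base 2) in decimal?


1010111011010110 in decimal = 44758

44758


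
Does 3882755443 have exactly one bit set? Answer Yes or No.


0b11100111011011100010010101110011. Multiple bits set => No

No


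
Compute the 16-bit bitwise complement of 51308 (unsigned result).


~0b1100100001101100 = 0b11011110010011 = 14227 (16-bit unsigned)

14227


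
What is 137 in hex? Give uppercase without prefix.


137 = 89 hex

89


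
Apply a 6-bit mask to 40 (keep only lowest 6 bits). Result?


40 & 63 = 40

40


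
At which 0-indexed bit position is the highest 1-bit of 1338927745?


0b1001111110011100110101010000001. Highest set bit at position 30

30


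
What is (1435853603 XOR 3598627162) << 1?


Step 1: 1435853603 ^ 3598627162 = 2213270137
Step 2: 2213270137 << 1 = 4426540274

4426540274


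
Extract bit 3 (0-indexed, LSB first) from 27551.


0b110101110011111, position 3 = 1

1


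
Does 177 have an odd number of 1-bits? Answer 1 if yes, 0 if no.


0b10110001 has 4 ones => parity 0

0


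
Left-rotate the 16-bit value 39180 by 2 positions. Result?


Rotate 0b1001100100001100 left by 2 (16-bit) = 0b110010000110010 = 25650

25650


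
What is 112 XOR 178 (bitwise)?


0b1110000 ^ 0b10110010 = 0b11000010 = 194

194


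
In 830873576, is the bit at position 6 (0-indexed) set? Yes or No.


0b110001100001100001111111101000, bit 6 = 1. Yes

Yes


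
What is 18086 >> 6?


0b100011010100110 >> 6 = 0b100011010 = 282

282


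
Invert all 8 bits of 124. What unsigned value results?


124 ^ 255 = 131

131


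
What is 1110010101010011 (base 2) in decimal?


1110010101010011 in decimal = 58707

58707


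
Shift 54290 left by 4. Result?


0b1101010000010010 << 4 = 0b11010100000100100000 = 868640

868640


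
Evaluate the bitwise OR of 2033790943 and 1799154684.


0b1111001001110010010111111011111 | 0b1101011001111001110101111111100 = 0b1111011001111011110111111111111 = 2067656703

2067656703


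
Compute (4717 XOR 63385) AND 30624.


Step 1: 4717 ^ 63385 = 58868
Step 2: 58868 & 30624 = 26016

26016


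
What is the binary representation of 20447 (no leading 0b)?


20447 = 100111111011111 in binary

100111111011111


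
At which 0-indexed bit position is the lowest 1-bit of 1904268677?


0b1110001100000001101010110000101. Lowest set bit at position 0

0


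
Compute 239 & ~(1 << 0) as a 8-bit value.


239 & ~(1 << 0) = 238

238


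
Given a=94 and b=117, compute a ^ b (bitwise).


94 ^ 117 = 43

43


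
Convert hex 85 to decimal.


85 hex = 133 decimal

133


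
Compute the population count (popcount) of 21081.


0b101001001011001 has 7 set bits

7


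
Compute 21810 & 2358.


0b101010100110010 & 0b100100110110 = 0b100110010 = 306

306


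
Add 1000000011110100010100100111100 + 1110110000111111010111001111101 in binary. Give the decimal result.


1000000011110100010100100111100 + 1110110000111111010111001111101 = 10110110100110011101011110111001 = 3063535545

3063535545


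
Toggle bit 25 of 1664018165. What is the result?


1664018165 ^ (1 << 25) = 1664018165 ^ 33554432 = 1630463733

1630463733


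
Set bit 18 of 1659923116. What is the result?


1659923116 | (1 << 18) = 1659923116 | 262144 = 1660185260

1660185260


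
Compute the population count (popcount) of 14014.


0b11011010111110 has 10 set bits

10


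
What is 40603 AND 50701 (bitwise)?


0b1001111010011011 & 0b1100011000001101 = 0b1000011000001001 = 34313

34313


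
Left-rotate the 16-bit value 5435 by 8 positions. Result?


Rotate 0b1010100111011 left by 8 (16-bit) = 0b11101100010101 = 15125

15125


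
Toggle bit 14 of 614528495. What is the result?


614528495 ^ (1 << 14) = 614528495 ^ 16384 = 614512111

614512111


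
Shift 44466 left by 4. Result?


0b1010110110110010 << 4 = 0b10101101101100100000 = 711456

711456


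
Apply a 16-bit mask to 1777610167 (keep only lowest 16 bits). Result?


1777610167 & 65535 = 11703

11703


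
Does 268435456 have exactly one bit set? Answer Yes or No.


0b10000000000000000000000000000. Only one bit set => Yes

Yes


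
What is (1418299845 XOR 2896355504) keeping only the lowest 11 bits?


Step 1: 1418299845 ^ 2896355504 = 4163594613
Step 2: 4163594613 & 2047 = 373

373


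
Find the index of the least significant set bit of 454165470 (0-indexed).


0b11011000100100000001111011110. Lowest set bit at position 1

1


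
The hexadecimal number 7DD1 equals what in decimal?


7DD1 hex = 32209 decimal

32209


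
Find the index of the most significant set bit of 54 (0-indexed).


0b110110. Highest set bit at position 5

5


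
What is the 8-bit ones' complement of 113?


113 ^ 255 = 142

142


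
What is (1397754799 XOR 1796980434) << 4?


Step 1: 1397754799 ^ 1796980434 = 944485757
Step 2: 944485757 << 4 = 15111772112

15111772112


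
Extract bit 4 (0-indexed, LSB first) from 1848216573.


0b1101110001010011000101111111101, position 4 = 1

1


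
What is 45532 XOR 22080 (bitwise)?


0b1011000111011100 ^ 0b101011001000000 = 0b1110011110011100 = 59292

59292


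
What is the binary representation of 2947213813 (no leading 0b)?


2947213813 = 10101111101010101110100111110101 in binary

10101111101010101110100111110101


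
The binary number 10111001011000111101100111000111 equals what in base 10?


10111001011000111101100111000111 in decimal = 3110328775

3110328775


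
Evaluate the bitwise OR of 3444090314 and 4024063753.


0b11001101010010001010010111001010 | 0b11101111110110100101011100001001 = 0b11101111110110101111011111001011 = 4024104907

4024104907


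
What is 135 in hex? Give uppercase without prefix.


135 = 87 hex

87


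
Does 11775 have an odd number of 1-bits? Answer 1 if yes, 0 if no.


0b10110111111111 has 12 ones => parity 0

0


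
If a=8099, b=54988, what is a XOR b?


8099 ^ 54988 = 51567

51567


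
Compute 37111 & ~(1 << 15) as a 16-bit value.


37111 & ~(1 << 15) = 4343

4343


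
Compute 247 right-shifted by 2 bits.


0b11110111 >> 2 = 0b111101 = 61

61


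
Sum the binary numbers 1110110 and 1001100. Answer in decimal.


1110110 + 1001100 = 11000010 = 194

194


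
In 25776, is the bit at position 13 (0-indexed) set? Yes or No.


0b110010010110000, bit 13 = 1. Yes

Yes


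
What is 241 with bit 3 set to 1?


241 | (1 << 3) = 241 | 8 = 249

249


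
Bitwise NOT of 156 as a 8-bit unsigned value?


~0b10011100 = 0b1100011 = 99 (8-bit unsigned)

99


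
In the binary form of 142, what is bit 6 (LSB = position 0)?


0b10001110, position 6 = 0

0


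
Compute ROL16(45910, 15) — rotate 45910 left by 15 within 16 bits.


Rotate 0b1011001101010110 left by 15 (16-bit) = 0b101100110101011 = 22955

22955


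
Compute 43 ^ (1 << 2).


43 ^ (1 << 2) = 43 ^ 4 = 47

47


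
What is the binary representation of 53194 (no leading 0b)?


53194 = 1100111111001010 in binary

1100111111001010


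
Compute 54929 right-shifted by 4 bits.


0b1101011010010001 >> 4 = 0b110101101001 = 3433

3433


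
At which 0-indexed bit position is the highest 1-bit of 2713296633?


0b10100001101110011001111011111001. Highest set bit at position 31

31


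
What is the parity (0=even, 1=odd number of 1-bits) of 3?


0b11 has 2 ones => parity 0

0


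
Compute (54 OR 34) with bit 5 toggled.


Step 1: 54 | 34 = 54
Step 2: 54 ^ (1 << 5) = 54 ^ 32 = 22

22


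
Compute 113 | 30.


0b1110001 | 0b11110 = 0b1111111 = 127

127


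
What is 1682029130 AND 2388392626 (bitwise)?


0b1100100010000011011101001001010 & 0b10001110010110111111101010110010 = 0b100010000011011101000000010 = 71416322

71416322


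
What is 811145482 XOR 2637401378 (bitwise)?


0b110000010110010001100100001010 ^ 0b10011101001100111000110100100010 = 0b10101101011010101001010000101000 = 2909443112

2909443112


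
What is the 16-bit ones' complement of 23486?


23486 ^ 65535 = 42049

42049


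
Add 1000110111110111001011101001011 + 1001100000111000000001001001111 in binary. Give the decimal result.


1000110111110111001011101001011 + 1001100000111000000001001001111 = 10010011000101111001100110011010 = 2467797402

2467797402


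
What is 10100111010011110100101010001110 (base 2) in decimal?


10100111010011110100101010001110 in decimal = 2806991502

2806991502


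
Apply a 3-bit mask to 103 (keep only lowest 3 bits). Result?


103 & 7 = 7

7


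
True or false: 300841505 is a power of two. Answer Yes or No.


0b10001111011100111101000100001. Multiple bits set => No

No


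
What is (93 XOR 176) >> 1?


Step 1: 93 ^ 176 = 237
Step 2: 237 >> 1 = 118

118


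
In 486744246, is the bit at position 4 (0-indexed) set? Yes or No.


0b11101000000110010000010110110, bit 4 = 1. Yes

Yes


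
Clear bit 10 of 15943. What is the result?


15943 & ~(1 << 10) = 14919

14919


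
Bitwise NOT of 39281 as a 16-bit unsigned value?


~0b1001100101110001 = 0b110011010001110 = 26254 (16-bit unsigned)

26254


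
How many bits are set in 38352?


0b1001010111010000 has 7 set bits

7


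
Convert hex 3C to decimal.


3C hex = 60 decimal

60


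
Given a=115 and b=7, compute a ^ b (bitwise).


115 ^ 7 = 116

116


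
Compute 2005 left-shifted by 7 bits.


0b11111010101 << 7 = 0b111110101010000000 = 256640

256640


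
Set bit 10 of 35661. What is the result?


35661 | (1 << 10) = 35661 | 1024 = 36685

36685


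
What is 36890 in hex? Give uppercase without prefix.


36890 = 901A hex

901A


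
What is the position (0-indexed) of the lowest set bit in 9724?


0b10010111111100. Lowest set bit at position 2

2


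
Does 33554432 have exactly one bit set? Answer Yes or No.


0b10000000000000000000000000. Only one bit set => Yes

Yes


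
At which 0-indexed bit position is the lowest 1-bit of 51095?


0b1100011110010111. Lowest set bit at position 0

0


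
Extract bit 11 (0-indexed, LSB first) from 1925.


0b11110000101, position 11 = 0

0


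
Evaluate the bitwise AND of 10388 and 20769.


0b10100010010100 & 0b101000100100001 = 0b0 = 0

0


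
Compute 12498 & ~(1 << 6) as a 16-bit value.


12498 & ~(1 << 6) = 12434

12434


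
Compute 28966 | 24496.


0b111000100100110 | 0b101111110110000 = 0b111111110110110 = 32694

32694


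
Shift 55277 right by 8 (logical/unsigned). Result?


0b1101011111101101 >> 8 = 0b11010111 = 215

215


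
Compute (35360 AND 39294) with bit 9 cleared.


Step 1: 35360 & 39294 = 34848
Step 2: 34848 & ~(1 << 9) = 34848

34848


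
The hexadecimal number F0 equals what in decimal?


F0 hex = 240 decimal

240


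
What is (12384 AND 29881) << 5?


Step 1: 12384 & 29881 = 12320
Step 2: 12320 << 5 = 394240

394240


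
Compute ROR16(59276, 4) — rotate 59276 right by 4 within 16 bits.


Rotate 0b1110011110001100 right by 4 (16-bit) = 0b1100111001111000 = 52856

52856


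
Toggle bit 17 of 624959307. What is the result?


624959307 ^ (1 << 17) = 624959307 ^ 131072 = 625090379

625090379


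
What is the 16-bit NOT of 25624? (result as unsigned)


~0b110010000011000 = 0b1001101111100111 = 39911 (16-bit unsigned)

39911


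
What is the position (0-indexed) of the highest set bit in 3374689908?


0b11001001001001011010111001110100. Highest set bit at position 31

31


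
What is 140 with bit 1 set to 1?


140 | (1 << 1) = 140 | 2 = 142

142


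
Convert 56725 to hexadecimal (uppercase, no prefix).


56725 = DD95 hex

DD95


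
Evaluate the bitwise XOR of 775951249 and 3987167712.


0b101110010000000001001110010001 ^ 0b11101101101001110101100111100000 = 0b11000011111001110100101001110001 = 3286714993

3286714993


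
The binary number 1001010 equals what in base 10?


1001010 in decimal = 74

74


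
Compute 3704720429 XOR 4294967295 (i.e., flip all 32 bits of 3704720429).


3704720429 ^ 4294967295 = 590246866

590246866


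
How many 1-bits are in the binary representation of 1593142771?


0b1011110111101010110110111110011 has 22 set bits

22


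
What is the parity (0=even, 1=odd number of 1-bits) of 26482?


0b110011101110010 has 9 ones => parity 1

1


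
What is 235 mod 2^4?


235 & 15 = 11

11


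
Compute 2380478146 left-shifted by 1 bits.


0b10001101111000110011011011000010 << 1 = 0b100011011110001100110110110000100 = 4760956292

4760956292


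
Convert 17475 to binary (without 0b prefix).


17475 = 100010001000011 in binary

100010001000011


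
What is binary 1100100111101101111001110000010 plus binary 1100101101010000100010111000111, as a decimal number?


1100100111101101111001110000010 + 1100101101010000100010111000111 = 11001010100111110011100101001001 = 3399432521

3399432521


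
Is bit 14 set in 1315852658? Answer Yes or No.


0b1001110011011100101000101110010, bit 14 = 1. Yes

Yes


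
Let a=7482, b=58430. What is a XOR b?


7482 ^ 58430 = 63748

63748


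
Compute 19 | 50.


0b10011 | 0b110010 = 0b110011 = 51

51


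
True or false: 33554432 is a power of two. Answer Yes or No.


0b10000000000000000000000000. Only one bit set => Yes

Yes


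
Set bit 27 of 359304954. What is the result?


359304954 | (1 << 27) = 359304954 | 134217728 = 493522682

493522682


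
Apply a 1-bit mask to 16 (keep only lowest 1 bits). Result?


16 & 1 = 0

0


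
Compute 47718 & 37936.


0b1011101001100110 & 0b1001010000110000 = 0b1001000000100000 = 36896

36896


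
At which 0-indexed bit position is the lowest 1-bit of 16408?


0b100000000011000. Lowest set bit at position 3

3


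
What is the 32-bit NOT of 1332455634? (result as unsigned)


~0b1001111011010111010100011010010 = 0b10110000100101000101011100101101 = 2962511661 (32-bit unsigned)

2962511661


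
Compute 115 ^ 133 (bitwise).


0b1110011 ^ 0b10000101 = 0b11110110 = 246

246


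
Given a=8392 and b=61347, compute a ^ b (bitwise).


8392 ^ 61347 = 53099

53099


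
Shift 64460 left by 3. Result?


0b1111101111001100 << 3 = 0b1111101111001100000 = 515680

515680


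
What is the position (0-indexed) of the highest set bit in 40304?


0b1001110101110000. Highest set bit at position 15

15


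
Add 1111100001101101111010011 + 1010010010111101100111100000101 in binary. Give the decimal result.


1111100001101101111010011 + 1010010010111101100111100000101 = 1010100010011111010101011011000 = 1414507224

1414507224


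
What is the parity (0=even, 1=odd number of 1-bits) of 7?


0b111 has 3 ones => parity 1

1


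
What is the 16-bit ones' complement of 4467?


4467 ^ 65535 = 61068

61068


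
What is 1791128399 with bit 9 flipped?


1791128399 ^ (1 << 9) = 1791128399 ^ 512 = 1791127887

1791127887


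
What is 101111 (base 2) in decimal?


101111 in decimal = 47

47


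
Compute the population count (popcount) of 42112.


0b1010010010000000 has 4 set bits

4


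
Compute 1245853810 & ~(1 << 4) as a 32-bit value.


1245853810 & ~(1 << 4) = 1245853794

1245853794


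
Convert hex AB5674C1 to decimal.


AB5674C1 hex = 2874569921 decimal

2874569921


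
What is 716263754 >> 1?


0b101010101100010101000101001010 >> 1 = 0b10101010110001010100010100101 = 358131877

358131877


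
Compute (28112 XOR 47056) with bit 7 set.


Step 1: 28112 ^ 47056 = 55808
Step 2: 55808 | (1 << 7) = 55808 | 128 = 55936

55936


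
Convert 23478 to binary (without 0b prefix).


23478 = 101101110110110 in binary

101101110110110


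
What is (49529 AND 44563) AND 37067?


Step 1: 49529 & 44563 = 32785
Step 2: 32785 & 37067 = 32769

32769


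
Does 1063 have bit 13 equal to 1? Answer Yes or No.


0b10000100111, bit 13 = 0. No

No


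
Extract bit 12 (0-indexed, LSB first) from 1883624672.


0b1110000010001011101010011100000, position 12 = 1

1


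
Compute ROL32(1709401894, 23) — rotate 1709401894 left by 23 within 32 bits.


Rotate 0b1100101111000110110011100100110 left by 23 (32-bit) = 0b10010011001100101111000110110011 = 2469589427

2469589427


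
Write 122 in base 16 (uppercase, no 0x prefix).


122 = 7A hex

7A


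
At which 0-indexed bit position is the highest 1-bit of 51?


0b110011. Highest set bit at position 5

5


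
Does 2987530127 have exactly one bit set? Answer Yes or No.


0b10110010000100100001011110001111. Multiple bits set => No

No


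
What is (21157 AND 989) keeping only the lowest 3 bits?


Step 1: 21157 & 989 = 645
Step 2: 645 & 7 = 5

5


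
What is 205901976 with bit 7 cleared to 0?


205901976 & ~(1 << 7) = 205901848

205901848


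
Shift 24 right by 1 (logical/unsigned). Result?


0b11000 >> 1 = 0b1100 = 12

12


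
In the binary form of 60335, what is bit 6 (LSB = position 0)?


0b1110101110101111, position 6 = 0

0


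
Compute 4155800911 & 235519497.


0b11110111101101000111110101001111 & 0b1110000010011011111000001001 = 0b110000000000011110000001001 = 100678665

100678665


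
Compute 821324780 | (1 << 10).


821324780 | (1 << 10) = 821324780 | 1024 = 821325804

821325804


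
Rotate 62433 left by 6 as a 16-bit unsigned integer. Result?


Rotate 0b1111001111100001 left by 6 (16-bit) = 0b1111100001111100 = 63612

63612


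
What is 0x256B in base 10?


256B hex = 9579 decimal

9579


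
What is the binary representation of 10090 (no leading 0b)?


10090 = 10011101101010 in binary

10011101101010


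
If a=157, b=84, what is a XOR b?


157 ^ 84 = 201

201


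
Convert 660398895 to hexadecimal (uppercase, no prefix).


660398895 = 275CE32F hex

275CE32F


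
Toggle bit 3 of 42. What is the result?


42 ^ (1 << 3) = 42 ^ 8 = 34

34


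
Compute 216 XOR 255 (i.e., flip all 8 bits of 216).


216 ^ 255 = 39

39


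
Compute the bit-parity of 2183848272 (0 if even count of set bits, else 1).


0b10000010001010101110000101010000 has 11 ones => parity 1

1


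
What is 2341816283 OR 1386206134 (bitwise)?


0b10001011100101010100011111011011 | 0b1010010100111111101001110110110 = 0b11011011100111111101011111111111 = 3684685823

3684685823


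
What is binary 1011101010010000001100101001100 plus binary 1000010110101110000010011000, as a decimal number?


1011101010010000001100101001100 + 1000010110101110000010011000 = 1100101101000101111100111100100 = 1705179620

1705179620


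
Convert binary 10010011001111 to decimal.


10010011001111 in decimal = 9423

9423


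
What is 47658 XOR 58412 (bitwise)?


0b1011101000101010 ^ 0b1110010000101100 = 0b101111000000110 = 24070

24070


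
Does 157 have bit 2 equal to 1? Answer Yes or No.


0b10011101, bit 2 = 1. Yes

Yes


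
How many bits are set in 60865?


0b1110110111000001 has 9 set bits

9


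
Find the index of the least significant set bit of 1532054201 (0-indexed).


0b1011011010100010100101010111001. Lowest set bit at position 0

0


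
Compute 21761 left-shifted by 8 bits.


0b101010100000001 << 8 = 0b10101010000000100000000 = 5570816

5570816


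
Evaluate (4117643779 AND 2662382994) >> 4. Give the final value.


Step 1: 4117643779 & 2662382994 = 2485125122
Step 2: 2485125122 >> 4 = 155320320

155320320


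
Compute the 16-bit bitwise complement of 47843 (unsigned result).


~0b1011101011100011 = 0b100010100011100 = 17692 (16-bit unsigned)

17692


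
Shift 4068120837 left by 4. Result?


0b11110010011110101001100100000101 << 4 = 0b111100100111101010011001000001010000 = 65089933392

65089933392


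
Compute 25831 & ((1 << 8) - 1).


25831 & 255 = 231

231


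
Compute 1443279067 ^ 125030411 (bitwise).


0b1010110000001101011000011011011 ^ 0b111011100111101000000001011 = 0b1010001011101010110000011010000 = 1366646992

1366646992


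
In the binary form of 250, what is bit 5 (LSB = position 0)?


0b11111010, position 5 = 1

1


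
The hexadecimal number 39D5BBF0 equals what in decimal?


39D5BBF0 hex = 970308592 decimal

970308592


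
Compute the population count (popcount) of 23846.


0b101110100100110 has 8 set bits

8


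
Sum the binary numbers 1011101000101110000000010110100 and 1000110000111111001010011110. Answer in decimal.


1011101000101110000000010110100 + 1000110000111111001010011110 = 1100101110110101111001101010010 = 1708847954

1708847954


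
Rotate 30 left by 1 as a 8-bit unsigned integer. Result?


Rotate 0b11110 left by 1 (8-bit) = 0b111100 = 60

60


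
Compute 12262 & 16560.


0b10111111100110 & 0b100000010110000 = 0b10100000 = 160

160


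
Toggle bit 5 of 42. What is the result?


42 ^ (1 << 5) = 42 ^ 32 = 10

10


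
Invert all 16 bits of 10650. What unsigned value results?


10650 ^ 65535 = 54885

54885


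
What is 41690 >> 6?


0b1010001011011010 >> 6 = 0b1010001011 = 651

651


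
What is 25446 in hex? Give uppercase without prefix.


25446 = 6366 hex

6366


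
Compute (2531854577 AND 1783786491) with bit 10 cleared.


Step 1: 2531854577 & 1783786491 = 37751025
Step 2: 37751025 & ~(1 << 10) = 37751025

37751025


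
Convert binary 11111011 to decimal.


11111011 in decimal = 251

251


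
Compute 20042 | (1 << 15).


20042 | (1 << 15) = 20042 | 32768 = 52810

52810


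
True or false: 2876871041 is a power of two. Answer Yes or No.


0b10101011011110011001000110000001. Multiple bits set => No

No


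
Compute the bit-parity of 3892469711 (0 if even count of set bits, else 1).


0b11101000000000100101111111001111 has 17 ones => parity 1

1


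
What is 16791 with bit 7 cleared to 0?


16791 & ~(1 << 7) = 16663

16663


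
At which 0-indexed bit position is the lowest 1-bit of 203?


0b11001011. Lowest set bit at position 0

0


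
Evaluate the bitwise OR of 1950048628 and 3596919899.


0b1110100001110110110000101110100 | 0b11010110011001001010010001011011 = 0b11110110011111111110010101111111 = 4135576959

4135576959


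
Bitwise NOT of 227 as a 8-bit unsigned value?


~0b11100011 = 0b11100 = 28 (8-bit unsigned)

28


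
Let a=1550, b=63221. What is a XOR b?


1550 ^ 63221 = 61691

61691


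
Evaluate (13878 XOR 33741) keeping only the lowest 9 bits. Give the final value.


Step 1: 13878 ^ 33741 = 46587
Step 2: 46587 & 511 = 507

507


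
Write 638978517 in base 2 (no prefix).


638978517 = 100110000101100000100111010101 in binary

100110000101100000100111010101


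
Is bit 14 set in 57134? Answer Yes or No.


0b1101111100101110, bit 14 = 1. Yes

Yes


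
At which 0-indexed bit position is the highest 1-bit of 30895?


0b111100010101111. Highest set bit at position 14

14


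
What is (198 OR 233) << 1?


Step 1: 198 | 233 = 239
Step 2: 239 << 1 = 478

478


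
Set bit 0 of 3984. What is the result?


3984 | (1 << 0) = 3984 | 1 = 3985

3985


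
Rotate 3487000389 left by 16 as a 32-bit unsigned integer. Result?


Rotate 0b11001111110101110110011101000101 left by 16 (32-bit) = 0b1100111010001011100111111010111 = 1732628439

1732628439


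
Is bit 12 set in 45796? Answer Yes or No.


0b1011001011100100, bit 12 = 1. Yes

Yes


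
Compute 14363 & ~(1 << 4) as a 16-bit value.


14363 & ~(1 << 4) = 14347

14347


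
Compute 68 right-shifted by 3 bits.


0b1000100 >> 3 = 0b1000 = 8

8


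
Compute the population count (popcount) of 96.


0b1100000 has 2 set bits

2


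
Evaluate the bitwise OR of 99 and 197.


0b1100011 | 0b11000101 = 0b11100111 = 231

231


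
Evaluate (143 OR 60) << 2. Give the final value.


Step 1: 143 | 60 = 191
Step 2: 191 << 2 = 764

764


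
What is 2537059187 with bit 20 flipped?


2537059187 ^ (1 << 20) = 2537059187 ^ 1048576 = 2536010611

2536010611


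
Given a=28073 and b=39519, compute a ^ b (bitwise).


28073 ^ 39519 = 63478

63478


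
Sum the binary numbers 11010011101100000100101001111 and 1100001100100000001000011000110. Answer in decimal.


11010011101100000100101001111 + 1100001100100000001000011000110 = 1111100000001100001101000010101 = 2080774677

2080774677


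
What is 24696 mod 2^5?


24696 & 31 = 24

24


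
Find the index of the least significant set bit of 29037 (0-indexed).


0b111000101101101. Lowest set bit at position 0

0


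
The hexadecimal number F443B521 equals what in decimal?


F443B521 hex = 4098077985 decimal

4098077985


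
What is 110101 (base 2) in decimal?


110101 in decimal = 53

53


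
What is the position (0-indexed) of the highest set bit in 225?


0b11100001. Highest set bit at position 7

7


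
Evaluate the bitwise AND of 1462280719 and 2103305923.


0b1010111001010001010001000001111 & 0b1111101010111011110011011000011 = 0b1010101000010001010001000000011 = 1426629123

1426629123


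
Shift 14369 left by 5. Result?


0b11100000100001 << 5 = 0b1110000010000100000 = 459808

459808


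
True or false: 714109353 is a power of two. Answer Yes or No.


0b101010100100000111000110101001. Multiple bits set => No

No


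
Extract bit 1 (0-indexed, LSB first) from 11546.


0b10110100011010, position 1 = 1

1


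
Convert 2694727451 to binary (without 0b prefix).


2694727451 = 10100000100111100100011100011011 in binary

10100000100111100100011100011011


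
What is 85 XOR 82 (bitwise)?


0b1010101 ^ 0b1010010 = 0b111 = 7

7


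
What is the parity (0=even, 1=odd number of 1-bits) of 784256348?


0b101110101111101100110101011100 has 19 ones => parity 1

1


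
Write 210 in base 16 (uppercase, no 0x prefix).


210 = D2 hex

D2


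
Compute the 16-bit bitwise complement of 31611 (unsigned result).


~0b111101101111011 = 0b1000010010000100 = 33924 (16-bit unsigned)

33924


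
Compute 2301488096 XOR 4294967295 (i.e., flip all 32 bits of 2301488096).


2301488096 ^ 4294967295 = 1993479199

1993479199


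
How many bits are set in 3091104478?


0b10111000001111101000001011011110 has 17 set bits

17


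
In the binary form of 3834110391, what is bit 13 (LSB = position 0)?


0b11100100100001111110000110110111, position 13 = 1

1


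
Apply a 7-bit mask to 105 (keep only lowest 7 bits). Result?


105 & 127 = 105

105


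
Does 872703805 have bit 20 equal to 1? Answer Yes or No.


0b110100000001000110011100111101, bit 20 = 0. No

No


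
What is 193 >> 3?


0b11000001 >> 3 = 0b11000 = 24

24


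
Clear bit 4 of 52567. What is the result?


52567 & ~(1 << 4) = 52551

52551


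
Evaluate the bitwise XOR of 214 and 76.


0b11010110 ^ 0b1001100 = 0b10011010 = 154

154


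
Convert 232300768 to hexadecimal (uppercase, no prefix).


232300768 = DD8A0E0 hex

DD8A0E0


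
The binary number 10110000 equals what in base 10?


10110000 in decimal = 176

176


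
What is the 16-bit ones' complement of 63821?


63821 ^ 65535 = 1714

1714


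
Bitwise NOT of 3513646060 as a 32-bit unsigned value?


~0b11010001011011011111101111101100 = 0b101110100100100000010000010011 = 781321235 (32-bit unsigned)

781321235


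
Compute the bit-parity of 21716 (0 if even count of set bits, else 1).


0b101010011010100 has 7 ones => parity 1

1


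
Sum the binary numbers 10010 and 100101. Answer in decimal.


10010 + 100101 = 110111 = 55

55
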